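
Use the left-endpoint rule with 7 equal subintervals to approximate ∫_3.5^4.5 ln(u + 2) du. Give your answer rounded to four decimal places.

1.7786

Δu = (4.5 − 3.5)/7 = 1/7.
Left endpoints: 3.5, 51/14, 53/14, 55/14, 57/14, 59/14, 61/14.
f(3.5) ≈ 1.7047, f(51/14) ≈ 1.7304, f(53/14) ≈ 1.7554, f(55/14) ≈ 1.7798, f(57/14) ≈ 1.8036, f(59/14) ≈ 1.8269, f(61/14) ≈ 1.8496.
Sum = Δu · [f(3.5) + f(51/14) + f(53/14) + ...].
Sum ≈ 1.7786.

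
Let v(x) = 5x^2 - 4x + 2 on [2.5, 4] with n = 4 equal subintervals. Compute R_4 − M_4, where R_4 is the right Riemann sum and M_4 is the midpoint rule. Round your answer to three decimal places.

R_4 = 72.31640625.
M_4 ≈ 64.03711.
R_4 − M_4 ≈ 8.279.

8.279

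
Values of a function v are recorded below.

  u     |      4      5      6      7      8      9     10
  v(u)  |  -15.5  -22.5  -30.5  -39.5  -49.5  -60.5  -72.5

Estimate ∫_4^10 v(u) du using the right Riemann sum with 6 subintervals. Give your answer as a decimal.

Δu = 1.
Sum = 1·[(-22.5) + (-30.5) + (-39.5) + (-49.5) + (-60.5) + (-72.5)] = -275.

-275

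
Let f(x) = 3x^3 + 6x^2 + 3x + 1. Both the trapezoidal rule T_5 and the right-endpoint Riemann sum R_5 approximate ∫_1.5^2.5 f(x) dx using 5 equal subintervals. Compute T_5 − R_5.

T_5 = 57.16.
R_5 = 63.535.
T_5 − R_5 = -6.375.

-6.375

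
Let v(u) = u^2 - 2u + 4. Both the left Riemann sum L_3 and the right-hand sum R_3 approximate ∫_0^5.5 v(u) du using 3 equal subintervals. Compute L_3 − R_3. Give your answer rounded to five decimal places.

-35.29167

L_3 ≈ 32.6435185.
R_3 ≈ 67.9351852.
L_3 − R_3 ≈ -35.29167.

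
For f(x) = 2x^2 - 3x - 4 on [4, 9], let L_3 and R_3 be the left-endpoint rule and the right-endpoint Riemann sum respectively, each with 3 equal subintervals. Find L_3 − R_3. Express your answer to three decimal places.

L_3 ≈ 234.62963.
R_3 ≈ 426.29630.
L_3 − R_3 ≈ -191.667.

-191.667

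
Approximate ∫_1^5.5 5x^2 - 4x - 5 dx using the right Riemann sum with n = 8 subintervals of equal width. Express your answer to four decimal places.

231.8818

Δx = (5.5 − 1)/8 = 0.5625.
Right endpoints: 1.5625, 2.125, 2.6875, 3.25, 3.8125, 4.375, 4.9375, 5.5.
f(1.5625) = 0.95703125, f(2.125) = 9.078125, f(2.6875) = 20.36328125, f(3.25) = 34.8125, f(3.8125) = 52.42578125, f(4.375) = 73.203125, f(4.9375) = 97.14453125, f(5.5) = 124.25.
Sum = Δx · [f(1.5625) + f(2.125) + f(2.6875) + ...].
Sum ≈ 231.8818.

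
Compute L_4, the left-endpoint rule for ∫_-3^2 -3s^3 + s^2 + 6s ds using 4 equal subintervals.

Δs = (2 − (-3))/4 = 1.25.
Left endpoints: -3, -1.75, -0.5, 0.75.
f(-3) = 72, f(-1.75) = 8.640625, f(-0.5) = -2.375, f(0.75) = 3.796875.
Sum = Δs · [f(-3) + f(-1.75) + f(-0.5) + f(0.75)].
Sum = 102.578125.

102.578125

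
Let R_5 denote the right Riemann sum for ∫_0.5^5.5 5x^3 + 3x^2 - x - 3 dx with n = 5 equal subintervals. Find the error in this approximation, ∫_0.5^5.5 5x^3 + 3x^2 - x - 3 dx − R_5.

Exact integral: ∫_0.5^5.5 f(x) dx = 1280.
R_5 = 1778.125.
Error = 1280 − 1778.125 = -498.125.

-498.125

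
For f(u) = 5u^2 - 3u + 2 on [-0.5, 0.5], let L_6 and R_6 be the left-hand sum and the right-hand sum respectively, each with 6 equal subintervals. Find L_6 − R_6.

0.5

L_6 ≈ 2.689815.
R_6 ≈ 2.189815.
L_6 − R_6 = 0.5.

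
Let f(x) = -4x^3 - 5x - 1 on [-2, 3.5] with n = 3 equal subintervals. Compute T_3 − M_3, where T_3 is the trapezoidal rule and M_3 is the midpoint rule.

-41.59375

T_3 ≈ -187.9166667.
M_3 ≈ -146.3229167.
T_3 − M_3 = -41.59375.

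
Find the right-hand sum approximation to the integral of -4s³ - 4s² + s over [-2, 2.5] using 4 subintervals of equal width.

-115.76953125

Δs = (2.5 − (-2))/4 = 1.125.
Right endpoints: -0.875, 0.25, 1.375, 2.5.
f(-0.875) = -1.2578125, f(0.25) = -0.0625, f(1.375) = -16.5859375, f(2.5) = -85.
Sum = Δs · [f(-0.875) + f(0.25) + f(1.375) + f(2.5)].
Sum = -115.76953125.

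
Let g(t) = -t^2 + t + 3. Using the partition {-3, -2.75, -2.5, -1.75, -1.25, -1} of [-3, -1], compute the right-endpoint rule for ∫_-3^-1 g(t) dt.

-4.28125

Subinterval widths: 0.25, 0.25, 0.75, 0.5, 0.25.
Right endpoints: -2.75, -2.5, -1.75, -1.25, -1.
g(-2.75) = -7.3125, g(-2.5) = -5.75, g(-1.75) = -1.8125, g(-1.25) = 0.1875, g(-1) = 1.
Sum = Σ Δt_i · g(t_i).
Sum = -4.28125.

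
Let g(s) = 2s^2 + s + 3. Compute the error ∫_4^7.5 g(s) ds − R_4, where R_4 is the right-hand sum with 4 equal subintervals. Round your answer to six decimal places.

-37.643229

Exact integral: ∫_4^7.5 g(s) ds ≈ 269.20833333.
R_4 = 306.8515625.
Error ≈ 269.20833333 − 306.8515625 ≈ -37.643229.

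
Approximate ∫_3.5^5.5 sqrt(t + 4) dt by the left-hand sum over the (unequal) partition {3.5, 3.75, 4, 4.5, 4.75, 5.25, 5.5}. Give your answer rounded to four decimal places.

5.7631

Subinterval widths: 0.25, 0.25, 0.5, 0.25, 0.5, 0.25.
Left endpoints: 3.5, 3.75, 4, 4.5, 4.75, 5.25.
f(3.5) ≈ 2.7386, f(3.75) ≈ 2.7839, f(4) ≈ 2.8284, f(4.5) ≈ 2.9155, f(4.75) ≈ 2.9580, f(5.25) ≈ 3.0414.
Sum = Σ Δt_i · f(t_i).
Sum ≈ 5.7631.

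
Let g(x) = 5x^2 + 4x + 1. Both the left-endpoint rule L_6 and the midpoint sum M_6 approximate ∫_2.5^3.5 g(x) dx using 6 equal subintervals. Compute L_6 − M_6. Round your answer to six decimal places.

-2.798611

L_6 ≈ 55.60648148.
M_6 ≈ 58.40509259.
L_6 − M_6 ≈ -2.798611.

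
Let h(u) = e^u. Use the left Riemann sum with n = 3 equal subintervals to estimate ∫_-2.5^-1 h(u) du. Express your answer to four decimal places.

0.2203

Δu = (-1 − (-2.5))/3 = 0.5.
Left endpoints: -2.5, -2, -1.5.
h(-2.5) ≈ 0.0821, h(-2) ≈ 0.1353, h(-1.5) ≈ 0.2231.
Sum = Δu · [h(-2.5) + h(-2) + h(-1.5)].
Sum ≈ 0.2203.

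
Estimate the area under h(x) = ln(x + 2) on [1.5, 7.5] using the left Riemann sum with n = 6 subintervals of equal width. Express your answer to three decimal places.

10.488

Δx = (7.5 − 1.5)/6 = 1.
Left endpoints: 1.5, 2.5, 3.5, 4.5, 5.5, 6.5.
h(1.5) ≈ 1.253, h(2.5) ≈ 1.504, h(3.5) ≈ 1.705, h(4.5) ≈ 1.872, h(5.5) ≈ 2.015, h(6.5) ≈ 2.140.
Sum = Δx · [h(1.5) + h(2.5) + h(3.5) + ...].
Sum ≈ 10.488.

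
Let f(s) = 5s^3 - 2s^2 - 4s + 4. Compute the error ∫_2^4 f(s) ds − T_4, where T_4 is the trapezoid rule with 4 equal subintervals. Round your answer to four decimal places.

-3.5833

Exact integral: ∫_2^4 f(s) ds ≈ 246.666667.
T_4 = 250.25.
Error ≈ 246.666667 − 250.25 ≈ -3.5833.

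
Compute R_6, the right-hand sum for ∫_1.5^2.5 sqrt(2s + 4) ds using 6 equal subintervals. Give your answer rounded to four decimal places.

Δs = (2.5 − 1.5)/6 = 1/6.
Right endpoints: 5/3, 11/6, 2, 13/6, 7/3, 2.5.
f(5/3) ≈ 2.7080, f(11/6) ≈ 2.7689, f(2) ≈ 2.8284, f(13/6) ≈ 2.8868, f(7/3) ≈ 2.9439, f(2.5) ≈ 3.0000.
Sum = Δs · [f(5/3) + f(11/6) + f(2) + ...].
Sum ≈ 2.8560.

2.8560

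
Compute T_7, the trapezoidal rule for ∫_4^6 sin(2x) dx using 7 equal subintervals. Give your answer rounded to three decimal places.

-0.481

Δx = (6 − 4)/7 = 2/7.
f(4) ≈ 0.989, f(30/7) ≈ 0.753, f(32/7) ≈ 0.278, f(34/7) ≈ -0.285, f(36/7) ≈ -0.758, f(38/7) ≈ -0.990, f(40/7) ≈ -0.908, f(6) ≈ -0.537.
T_7 = (Δx/2)·[f(x_0) + 2f(x_1) + ... + 2f(x_{6}) + f(x_7)].
Sum ≈ -0.481.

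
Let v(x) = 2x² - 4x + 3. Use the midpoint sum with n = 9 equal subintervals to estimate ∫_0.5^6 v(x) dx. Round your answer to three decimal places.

88.574

Δx = (6 − 0.5)/9 = 11/18.
Midpoints: 29/36, 17/12, 73/36, 95/36, 3.25, 139/36, 161/36, 61/12, 205/36.
v(29/36) = 697/648, v(17/12) = 97/72, v(73/36) = 2017/648, v(95/36) = 4129/648, v(3.25) = 11.125, v(139/36) = 11257/648, v(161/36) = 16273/648, v(61/12) = 2473/72, v(205/36) = 29209/648.
Sum = Δx · [v(29/36) + v(17/12) + v(73/36) + ...].
Sum ≈ 88.574.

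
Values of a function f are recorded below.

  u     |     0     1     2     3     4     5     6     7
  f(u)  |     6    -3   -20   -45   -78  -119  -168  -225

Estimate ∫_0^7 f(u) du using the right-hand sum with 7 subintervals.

-658

Δu = 1.
Sum = 1·[(-3) + (-20) + (-45) + (-78) + (-119) + (-168) + (-225)] = -658.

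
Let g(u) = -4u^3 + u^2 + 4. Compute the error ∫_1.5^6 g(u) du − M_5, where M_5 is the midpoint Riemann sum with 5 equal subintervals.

Exact integral: ∫_1.5^6 g(u) du = -1202.0625.
M_5 = -1188.6975.
Error = -1202.0625 − (-1188.6975) = -13.365.

-13.365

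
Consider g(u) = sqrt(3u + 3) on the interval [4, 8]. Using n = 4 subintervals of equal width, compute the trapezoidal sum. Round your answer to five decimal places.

Δu = (8 − 4)/4 = 1.
g(4) ≈ 3.87298, g(5) ≈ 4.24264, g(6) ≈ 4.58258, g(7) ≈ 4.89898, g(8) ≈ 5.19615.
T_4 = (Δu/2)·[g(u_0) + 2g(u_1) + 2g(u_2) + 2g(u_3) + g(u_4)].
Sum ≈ 18.25876.

18.25876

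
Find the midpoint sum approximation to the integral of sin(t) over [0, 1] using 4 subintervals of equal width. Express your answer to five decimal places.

Δt = (1 − 0)/4 = 0.25.
Midpoints: 0.125, 0.375, 0.625, 0.875.
f(0.125) ≈ 0.12467, f(0.375) ≈ 0.36627, f(0.625) ≈ 0.58510, f(0.875) ≈ 0.76754.
Sum = Δt · [f(0.125) + f(0.375) + f(0.625) + f(0.875)].
Sum ≈ 0.46090.

0.46090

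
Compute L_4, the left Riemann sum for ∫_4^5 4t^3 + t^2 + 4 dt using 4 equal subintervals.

362.28125

Δt = (5 − 4)/4 = 0.25.
Left endpoints: 4, 4.25, 4.5, 4.75.
f(4) = 276, f(4.25) = 329.125, f(4.5) = 388.75, f(4.75) = 455.25.
Sum = Δt · [f(4) + f(4.25) + f(4.5) + f(4.75)].
Sum = 362.28125.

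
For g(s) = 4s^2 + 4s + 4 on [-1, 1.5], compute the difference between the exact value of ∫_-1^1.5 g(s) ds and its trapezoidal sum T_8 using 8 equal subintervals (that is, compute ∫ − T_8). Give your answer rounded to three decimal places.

Exact integral: ∫_-1^1.5 g(s) ds ≈ 18.33333.
T_8 = 18.49609375.
Error ≈ 18.33333 − 18.49609375 ≈ -0.163.

-0.163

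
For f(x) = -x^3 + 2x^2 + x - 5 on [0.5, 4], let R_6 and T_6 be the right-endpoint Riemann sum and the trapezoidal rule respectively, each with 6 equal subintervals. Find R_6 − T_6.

R_6 ≈ -40.3907697.
T_6 ≈ -31.9688947.
R_6 − T_6 = -8.421875.

-8.421875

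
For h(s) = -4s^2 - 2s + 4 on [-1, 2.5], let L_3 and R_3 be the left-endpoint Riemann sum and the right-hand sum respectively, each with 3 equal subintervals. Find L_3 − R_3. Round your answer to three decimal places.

32.667

L_3 ≈ -0.25926.
R_3 ≈ -32.92593.
L_3 − R_3 ≈ 32.667.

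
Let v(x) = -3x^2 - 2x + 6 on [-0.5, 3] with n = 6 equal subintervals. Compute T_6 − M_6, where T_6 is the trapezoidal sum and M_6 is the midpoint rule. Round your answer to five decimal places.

-0.89323

T_6 ≈ -15.4704861.
M_6 ≈ -14.5772569.
T_6 − M_6 ≈ -0.89323.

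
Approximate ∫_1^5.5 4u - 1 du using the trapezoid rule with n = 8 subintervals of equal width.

Δu = (5.5 − 1)/8 = 0.5625.
f(1) = 3, f(1.5625) = 5.25, f(2.125) = 7.5, f(2.6875) = 9.75, f(3.25) = 12, f(3.8125) = 14.25, f(4.375) = 16.5, f(4.9375) = 18.75, f(5.5) = 21.
T_8 = (Δu/2)·[f(u_0) + 2f(u_1) + ... + 2f(u_{7}) + f(u_8)].
Sum = 54.

54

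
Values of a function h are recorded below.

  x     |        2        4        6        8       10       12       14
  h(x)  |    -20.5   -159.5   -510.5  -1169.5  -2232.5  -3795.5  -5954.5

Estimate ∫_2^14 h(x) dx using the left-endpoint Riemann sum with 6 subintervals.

-15776

Δx = 2.
Sum = 2·[(-20.5) + (-159.5) + (-510.5) + (-1169.5) + (-2232.5) + (-3795.5)] = -15776.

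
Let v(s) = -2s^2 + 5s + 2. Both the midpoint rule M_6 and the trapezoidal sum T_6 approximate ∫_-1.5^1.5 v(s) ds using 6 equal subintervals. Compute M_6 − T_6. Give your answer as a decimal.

M_6 = 1.625.
T_6 = 1.25.
M_6 − T_6 = 0.375.

0.375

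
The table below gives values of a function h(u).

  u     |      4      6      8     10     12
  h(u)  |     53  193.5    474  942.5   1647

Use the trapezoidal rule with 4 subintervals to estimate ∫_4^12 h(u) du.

4920

Δu = 2.
T_4 = (2/2)·[53 + 2·193.5 + 2·474 + 2·942.5 + 1647] = 4920.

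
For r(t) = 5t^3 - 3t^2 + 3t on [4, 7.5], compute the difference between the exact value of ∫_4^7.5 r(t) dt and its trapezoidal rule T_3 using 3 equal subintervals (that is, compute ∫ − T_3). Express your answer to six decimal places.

-66.098958

Exact integral: ∫_4^7.5 r(t) dt = 3337.578125.
T_3 ≈ 3403.67708333.
Error ≈ 3337.578125 − 3403.67708333 ≈ -66.098958.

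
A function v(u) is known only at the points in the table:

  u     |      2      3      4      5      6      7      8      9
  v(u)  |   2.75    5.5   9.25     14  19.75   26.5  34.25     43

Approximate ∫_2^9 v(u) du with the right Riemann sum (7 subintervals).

Δu = 1.
Sum = 1·[5.5 + 9.25 + 14 + 19.75 + 26.5 + 34.25 + 43] = 152.25.

152.25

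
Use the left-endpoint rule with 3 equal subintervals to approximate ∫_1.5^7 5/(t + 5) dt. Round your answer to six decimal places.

Δt = (7 − 1.5)/3 = 11/6.
Left endpoints: 1.5, 10/3, 31/6.
f(1.5) = 10/13, f(10/3) = 0.6, f(31/6) = 30/61.
Sum = Δt · [f(1.5) + f(10/3) + f(31/6)].
Sum ≈ 3.411896.

3.411896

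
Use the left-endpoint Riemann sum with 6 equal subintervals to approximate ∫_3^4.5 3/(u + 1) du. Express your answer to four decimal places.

0.9814

Δu = (4.5 − 3)/6 = 0.25.
Left endpoints: 3, 3.25, 3.5, 3.75, 4, 4.25.
f(3) = 0.75, f(3.25) = 12/17, f(3.5) = 2/3, f(3.75) = 12/19, f(4) = 0.6, f(4.25) = 4/7.
Sum = Δu · [f(3) + f(3.25) + f(3.5) + ...].
Sum ≈ 0.9814.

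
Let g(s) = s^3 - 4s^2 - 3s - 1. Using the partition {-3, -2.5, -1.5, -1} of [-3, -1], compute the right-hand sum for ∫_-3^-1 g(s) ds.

Subinterval widths: 0.5, 1, 0.5.
Right endpoints: -2.5, -1.5, -1.
g(-2.5) = -34.125, g(-1.5) = -8.875, g(-1) = -3.
Sum = Σ Δs_i · g(s_i).
Sum = -27.4375.

-27.4375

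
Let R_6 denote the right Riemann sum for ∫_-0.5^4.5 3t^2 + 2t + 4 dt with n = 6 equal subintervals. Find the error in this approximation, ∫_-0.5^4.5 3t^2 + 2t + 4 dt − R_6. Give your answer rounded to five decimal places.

-30.90278

Exact integral: ∫_-0.5^4.5 f(t) dt = 131.25.
R_6 ≈ 162.1527778.
Error ≈ 131.25 − 162.1527778 ≈ -30.90278.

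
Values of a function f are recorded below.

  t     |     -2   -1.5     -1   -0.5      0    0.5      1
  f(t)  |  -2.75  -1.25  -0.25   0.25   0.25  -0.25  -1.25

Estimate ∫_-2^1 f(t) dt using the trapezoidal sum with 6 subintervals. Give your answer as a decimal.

-1.625

Δt = 0.5.
T_6 = (0.5/2)·[(-2.75) + 2·(-1.25) + 2·(-0.25) + 2·0.25 + 2·0.25 + 2·(-0.25) + (-1.25)] = -1.625.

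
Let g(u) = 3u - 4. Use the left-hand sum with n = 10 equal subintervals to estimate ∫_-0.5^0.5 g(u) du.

Δu = (0.5 − (-0.5))/10 = 0.1.
Left endpoints: -0.5, -0.4, -0.3, -0.2, -0.1, 0, 0.1, 0.2, 0.3, 0.4.
g(-0.5) = -5.5, g(-0.4) = -5.2, g(-0.3) = -4.9, g(-0.2) = -4.6, g(-0.1) = -4.3, g(0) = -4, g(0.1) = -3.7, g(0.2) = -3.4, g(0.3) = -3.1, g(0.4) = -2.8.
Sum = Δu · [g(-0.5) + g(-0.4) + g(-0.3) + ...].
Sum = -4.15.

-4.15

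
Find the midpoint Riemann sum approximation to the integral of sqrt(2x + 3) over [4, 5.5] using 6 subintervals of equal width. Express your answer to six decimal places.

5.300199

Δx = (5.5 − 4)/6 = 0.25.
Midpoints: 4.125, 4.375, 4.625, 4.875, 5.125, 5.375.
f(4.125) ≈ 3.354102, f(4.375) ≈ 3.427827, f(4.625) ≈ 3.500000, f(4.875) ≈ 3.570714, f(5.125) ≈ 3.640055, f(5.375) ≈ 3.708099.
Sum = Δx · [f(4.125) + f(4.375) + f(4.625) + ...].
Sum ≈ 5.300199.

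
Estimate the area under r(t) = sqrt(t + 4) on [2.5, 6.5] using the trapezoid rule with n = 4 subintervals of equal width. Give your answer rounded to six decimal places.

Δt = (6.5 − 2.5)/4 = 1.
r(2.5) ≈ 2.549510, r(3.5) ≈ 2.738613, r(4.5) ≈ 2.915476, r(5.5) ≈ 3.082207, r(6.5) ≈ 3.240370.
T_4 = (Δt/2)·[r(t_0) + 2r(t_1) + 2r(t_2) + 2r(t_3) + r(t_4)].
Sum ≈ 11.631236.

11.631236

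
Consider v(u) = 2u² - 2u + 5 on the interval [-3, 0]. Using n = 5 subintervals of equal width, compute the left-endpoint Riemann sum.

Δu = (0 − (-3))/5 = 0.6.
Left endpoints: -3, -2.4, -1.8, -1.2, -0.6.
v(-3) = 29, v(-2.4) = 21.32, v(-1.8) = 15.08, v(-1.2) = 10.28, v(-0.6) = 6.92.
Sum = Δu · [v(-3) + v(-2.4) + v(-1.8) + v(-1.2) + v(-0.6)].
Sum = 49.56.

49.56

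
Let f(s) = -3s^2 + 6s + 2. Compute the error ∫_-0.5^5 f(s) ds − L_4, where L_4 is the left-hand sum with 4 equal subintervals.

-23.16015625

Exact integral: ∫_-0.5^5 f(s) ds = -39.875.
L_4 = -16.71484375.
Error = -39.875 − (-16.71484375) = -23.16015625.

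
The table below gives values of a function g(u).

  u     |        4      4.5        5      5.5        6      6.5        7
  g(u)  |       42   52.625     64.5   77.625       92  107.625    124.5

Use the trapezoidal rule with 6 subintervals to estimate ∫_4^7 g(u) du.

238.8125

Δu = 0.5.
T_6 = (0.5/2)·[42 + 2·52.625 + 2·64.5 + 2·77.625 + 2·92 + 2·107.625 + 124.5] = 238.8125.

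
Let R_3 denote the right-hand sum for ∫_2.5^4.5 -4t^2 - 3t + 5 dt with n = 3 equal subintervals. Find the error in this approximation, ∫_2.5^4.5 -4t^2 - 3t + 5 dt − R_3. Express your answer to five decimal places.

Exact integral: ∫_2.5^4.5 f(t) dt ≈ -111.6666667.
R_3 ≈ -132.9259259.
Error ≈ -111.6666667 − (-132.9259259) ≈ 21.25926.

21.25926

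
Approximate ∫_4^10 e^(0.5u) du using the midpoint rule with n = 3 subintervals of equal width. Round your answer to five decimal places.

270.63015

Δu = (10 − 4)/3 = 2.
Midpoints: 5, 7, 9.
f(5) ≈ 12.18249, f(7) ≈ 33.11545, f(9) ≈ 90.01713.
Sum = Δu · [f(5) + f(7) + f(9)].
Sum ≈ 270.63015.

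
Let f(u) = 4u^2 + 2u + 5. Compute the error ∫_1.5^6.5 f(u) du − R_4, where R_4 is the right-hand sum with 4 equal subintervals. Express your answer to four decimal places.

Exact integral: ∫_1.5^6.5 f(u) du ≈ 426.666667.
R_4 = 538.125.
Error ≈ 426.666667 − 538.125 ≈ -111.4583.

-111.4583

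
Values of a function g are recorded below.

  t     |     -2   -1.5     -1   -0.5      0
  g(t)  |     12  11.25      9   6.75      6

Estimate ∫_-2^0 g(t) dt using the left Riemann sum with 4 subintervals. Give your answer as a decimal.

Δt = 0.5.
Sum = 0.5·[12 + 11.25 + 9 + 6.75] = 19.5.

19.5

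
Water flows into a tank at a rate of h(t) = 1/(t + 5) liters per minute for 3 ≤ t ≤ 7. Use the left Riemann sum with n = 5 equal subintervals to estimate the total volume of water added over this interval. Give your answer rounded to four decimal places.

Δt = (7 − 3)/5 = 0.8.
Left endpoints: 3, 3.8, 4.6, 5.4, 6.2.
h(3) = 0.125, h(3.8) = 5/44, h(4.6) = 5/48, h(5.4) = 5/52, h(6.2) = 5/56.
Sum = Δt · [h(3) + h(3.8) + h(4.6) + h(5.4) + h(6.2)].
Sum ≈ 0.4226.

0.4226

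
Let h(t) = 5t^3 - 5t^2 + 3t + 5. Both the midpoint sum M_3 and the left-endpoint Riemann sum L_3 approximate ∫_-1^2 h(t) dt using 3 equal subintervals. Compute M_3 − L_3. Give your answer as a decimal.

M_3 = 22.625.
L_3 = 5.
M_3 − L_3 = 17.625.

17.625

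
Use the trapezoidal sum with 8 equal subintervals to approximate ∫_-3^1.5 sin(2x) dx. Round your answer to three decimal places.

Δx = (1.5 − (-3))/8 = 0.5625.
f(-3) ≈ 0.279, f(-2.4375) ≈ 0.987, f(-1.875) ≈ 0.572, f(-1.3125) ≈ -0.494, f(-0.75) ≈ -0.997, f(-0.1875) ≈ -0.366, f(0.375) ≈ 0.682, f(0.9375) ≈ 0.954, f(1.5) ≈ 0.141.
T_8 = (Δx/2)·[f(x_0) + 2f(x_1) + ... + 2f(x_{7}) + f(x_8)].
Sum ≈ 0.870.

0.870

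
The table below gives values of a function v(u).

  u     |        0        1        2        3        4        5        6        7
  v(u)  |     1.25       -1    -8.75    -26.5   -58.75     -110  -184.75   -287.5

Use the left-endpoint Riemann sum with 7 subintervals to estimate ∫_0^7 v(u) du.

Δu = 1.
Sum = 1·[1.25 + (-1) + (-8.75) + (-26.5) + (-58.75) + (-110) + (-184.75)] = -388.5.

-388.5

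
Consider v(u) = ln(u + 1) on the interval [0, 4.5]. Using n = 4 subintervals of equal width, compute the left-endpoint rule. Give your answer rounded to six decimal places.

3.834375

Δu = (4.5 − 0)/4 = 1.125.
Left endpoints: 0, 1.125, 2.25, 3.375.
v(0) ≈ 0.000000, v(1.125) ≈ 0.753772, v(2.25) ≈ 1.178655, v(3.375) ≈ 1.475907.
Sum = Δu · [v(0) + v(1.125) + v(2.25) + v(3.375)].
Sum ≈ 3.834375.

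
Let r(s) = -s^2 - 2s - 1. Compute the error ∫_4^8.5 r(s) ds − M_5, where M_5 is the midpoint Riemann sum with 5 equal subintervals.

Exact integral: ∫_4^8.5 r(s) ds = -244.125.
M_5 = -243.82125.
Error = -244.125 − (-243.82125) = -0.30375.

-0.30375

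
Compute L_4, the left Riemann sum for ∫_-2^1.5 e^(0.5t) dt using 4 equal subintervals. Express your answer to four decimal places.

2.7886

Δt = (1.5 − (-2))/4 = 0.875.
Left endpoints: -2, -1.125, -0.25, 0.625.
f(-2) ≈ 0.3679, f(-1.125) ≈ 0.5698, f(-0.25) ≈ 0.8825, f(0.625) ≈ 1.3668.
Sum = Δt · [f(-2) + f(-1.125) + f(-0.25) + f(0.625)].
Sum ≈ 2.7886.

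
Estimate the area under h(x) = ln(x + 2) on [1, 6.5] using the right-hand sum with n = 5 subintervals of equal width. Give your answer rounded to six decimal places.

9.945916

Δx = (6.5 − 1)/5 = 1.1.
Right endpoints: 2.1, 3.2, 4.3, 5.4, 6.5.
h(2.1) ≈ 1.410987, h(3.2) ≈ 1.648659, h(4.3) ≈ 1.840550, h(5.4) ≈ 2.001480, h(6.5) ≈ 2.140066.
Sum = Δx · [h(2.1) + h(3.2) + h(4.3) + h(5.4) + h(6.5)].
Sum ≈ 9.945916.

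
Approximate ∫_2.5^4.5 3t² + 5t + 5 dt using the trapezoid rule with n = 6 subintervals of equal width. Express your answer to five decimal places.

Δt = (4.5 − 2.5)/6 = 1/3.
f(2.5) = 36.25, f(17/6) = 43.25, f(19/6) = 611/12, f(3.5) = 59.25, f(23/6) = 68.25, f(25/6) = 935/12, f(4.5) = 88.25.
T_6 = (Δt/2)·[f(t_0) + 2f(t_1) + ... + 2f(t_{5}) + f(t_6)].
Sum ≈ 120.61111.

120.61111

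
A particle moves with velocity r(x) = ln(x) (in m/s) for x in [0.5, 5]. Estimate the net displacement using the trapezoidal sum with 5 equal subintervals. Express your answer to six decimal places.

Δx = (5 − 0.5)/5 = 0.9.
r(0.5) ≈ -0.693147, r(1.4) ≈ 0.336472, r(2.3) ≈ 0.832909, r(3.2) ≈ 1.163151, r(4.1) ≈ 1.410987, r(5) ≈ 1.609438.
T_5 = (Δx/2)·[r(x_0) + 2r(x_1) + ... + 2r(x_{4}) + r(x_5)].
Sum ≈ 3.781498.

3.781498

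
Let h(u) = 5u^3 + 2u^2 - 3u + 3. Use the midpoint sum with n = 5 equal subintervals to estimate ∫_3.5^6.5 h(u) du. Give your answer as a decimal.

2155.32

Δu = (6.5 − 3.5)/5 = 0.6.
Midpoints: 3.8, 4.4, 5, 5.6, 6.2.
h(3.8) = 294.84, h(4.4) = 454.44, h(5) = 663, h(5.6) = 927, h(6.2) = 1252.92.
Sum = Δu · [h(3.8) + h(4.4) + h(5) + h(5.6) + h(6.2)].
Sum = 2155.32.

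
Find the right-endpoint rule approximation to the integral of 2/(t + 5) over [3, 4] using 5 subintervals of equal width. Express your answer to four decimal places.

Δt = (4 − 3)/5 = 0.2.
Right endpoints: 3.2, 3.4, 3.6, 3.8, 4.
f(3.2) = 10/41, f(3.4) = 5/21, f(3.6) = 10/43, f(3.8) = 5/22, f(4) = 2/9.
Sum = Δt · [f(3.2) + f(3.4) + f(3.6) + f(3.8) + f(4)].
Sum ≈ 0.2328.

0.2328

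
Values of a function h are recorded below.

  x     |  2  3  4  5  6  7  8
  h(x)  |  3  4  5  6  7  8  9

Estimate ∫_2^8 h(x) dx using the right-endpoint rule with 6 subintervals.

39

Δx = 1.
Sum = 1·[4 + 5 + 6 + 7 + 8 + 9] = 39.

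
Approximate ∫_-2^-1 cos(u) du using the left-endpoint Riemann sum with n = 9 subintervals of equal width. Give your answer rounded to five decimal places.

0.01462

Δu = (-1 − (-2))/9 = 1/9.
Left endpoints: -2, -17/9, -16/9, -5/3, -14/9, -13/9, -4/3, -11/9, -10/9.
f(-2) ≈ -0.41615, f(-17/9) ≈ -0.31276, f(-16/9) ≈ -0.20551, f(-5/3) ≈ -0.09572, f(-14/9) ≈ 0.01524, f(-13/9) ≈ 0.12602, f(-4/3) ≈ 0.23524, f(-11/9) ≈ 0.34156, f(-10/9) ≈ 0.44367.
Sum = Δu · [f(-2) + f(-17/9) + f(-16/9) + ...].
Sum ≈ 0.01462.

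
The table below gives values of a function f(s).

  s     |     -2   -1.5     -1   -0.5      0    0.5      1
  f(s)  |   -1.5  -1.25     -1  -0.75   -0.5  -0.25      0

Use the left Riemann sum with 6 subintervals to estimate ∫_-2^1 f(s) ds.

-2.625

Δs = 0.5.
Sum = 0.5·[(-1.5) + (-1.25) + (-1) + (-0.75) + (-0.5) + (-0.25)] = -2.625.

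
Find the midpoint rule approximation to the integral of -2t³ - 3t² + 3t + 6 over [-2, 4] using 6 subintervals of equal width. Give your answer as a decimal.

Δt = (4 − (-2))/6 = 1.
Midpoints: -1.5, -0.5, 0.5, 1.5, 2.5, 3.5.
f(-1.5) = 1.5, f(-0.5) = 4, f(0.5) = 6.5, f(1.5) = -3, f(2.5) = -36.5, f(3.5) = -106.
Sum = Δt · [f(-1.5) + f(-0.5) + f(0.5) + ...].
Sum = -133.5.

-133.5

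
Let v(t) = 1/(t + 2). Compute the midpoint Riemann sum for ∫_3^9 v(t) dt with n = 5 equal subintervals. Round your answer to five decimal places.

0.78658

Δt = (9 − 3)/5 = 1.2.
Midpoints: 3.6, 4.8, 6, 7.2, 8.4.
v(3.6) = 5/28, v(4.8) = 5/34, v(6) = 0.125, v(7.2) = 5/46, v(8.4) = 5/52.
Sum = Δt · [v(3.6) + v(4.8) + v(6) + v(7.2) + v(8.4)].
Sum ≈ 0.78658.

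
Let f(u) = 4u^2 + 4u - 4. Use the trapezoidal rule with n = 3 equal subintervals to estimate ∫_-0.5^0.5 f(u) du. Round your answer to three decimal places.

Δu = (0.5 − (-0.5))/3 = 1/3.
f(-0.5) = -5, f(-1/6) = -41/9, f(1/6) = -29/9, f(0.5) = -1.
T_3 = (Δu/2)·[f(u_0) + 2f(u_1) + 2f(u_2) + f(u_3)].
Sum ≈ -3.593.

-3.593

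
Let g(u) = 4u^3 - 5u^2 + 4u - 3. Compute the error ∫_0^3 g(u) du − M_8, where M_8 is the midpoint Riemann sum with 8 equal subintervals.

0.45703125

Exact integral: ∫_0^3 g(u) du = 45.
M_8 = 44.54296875.
Error = 45 − 44.54296875 = 0.45703125.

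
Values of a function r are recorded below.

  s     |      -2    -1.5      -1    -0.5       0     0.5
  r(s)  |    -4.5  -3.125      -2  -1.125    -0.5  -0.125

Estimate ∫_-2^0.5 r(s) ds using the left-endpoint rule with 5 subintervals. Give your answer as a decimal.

Δs = 0.5.
Sum = 0.5·[(-4.5) + (-3.125) + (-2) + (-1.125) + (-0.5)] = -5.625.

-5.625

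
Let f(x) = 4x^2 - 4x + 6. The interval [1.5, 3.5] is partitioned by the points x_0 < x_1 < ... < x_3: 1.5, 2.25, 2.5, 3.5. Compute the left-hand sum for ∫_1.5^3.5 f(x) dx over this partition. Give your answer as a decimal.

32.0625

Subinterval widths: 0.75, 0.25, 1.
Left endpoints: 1.5, 2.25, 2.5.
f(1.5) = 9, f(2.25) = 17.25, f(2.5) = 21.
Sum = Σ Δx_i · f(x_i).
Sum = 32.0625.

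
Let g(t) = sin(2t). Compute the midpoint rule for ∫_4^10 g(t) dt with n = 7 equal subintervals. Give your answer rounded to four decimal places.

-0.3138

Δt = (10 − 4)/7 = 6/7.
Midpoints: 31/7, 37/7, 43/7, 7, 55/7, 61/7, 67/7.
g(31/7) ≈ 0.5376, g(37/7) ≈ -0.9114, g(43/7) ≈ -0.2770, g(7) ≈ 0.9906, g(55/7) ≈ -0.0063, g(61/7) ≈ -0.9888, g(67/7) ≈ 0.2891.
Sum = Δt · [g(31/7) + g(37/7) + g(43/7) + ...].
Sum ≈ -0.3138.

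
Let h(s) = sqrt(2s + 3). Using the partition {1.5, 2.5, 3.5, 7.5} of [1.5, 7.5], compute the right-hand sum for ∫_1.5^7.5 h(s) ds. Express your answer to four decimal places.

22.9613

Subinterval widths: 1, 1, 4.
Right endpoints: 2.5, 3.5, 7.5.
h(2.5) ≈ 2.8284, h(3.5) ≈ 3.1623, h(7.5) ≈ 4.2426.
Sum = Σ Δs_i · h(s_i).
Sum ≈ 22.9613.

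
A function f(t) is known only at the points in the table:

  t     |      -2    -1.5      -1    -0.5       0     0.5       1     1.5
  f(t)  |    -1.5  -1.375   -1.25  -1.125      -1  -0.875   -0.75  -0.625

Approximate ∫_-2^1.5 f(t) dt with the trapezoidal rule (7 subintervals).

-3.71875

Δt = 0.5.
T_7 = (0.5/2)·[(-1.5) + 2·(-1.375) + 2·(-1.25) + 2·(-1.125) + 2·(-1) + 2·(-0.875) + 2·(-0.75) + (-0.625)] = -3.71875.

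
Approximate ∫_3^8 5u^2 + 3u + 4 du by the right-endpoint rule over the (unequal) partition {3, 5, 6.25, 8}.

1169.578125

Subinterval widths: 2, 1.25, 1.75.
Right endpoints: 5, 6.25, 8.
f(5) = 144, f(6.25) = 218.0625, f(8) = 348.
Sum = Σ Δu_i · f(u_i).
Sum = 1169.578125.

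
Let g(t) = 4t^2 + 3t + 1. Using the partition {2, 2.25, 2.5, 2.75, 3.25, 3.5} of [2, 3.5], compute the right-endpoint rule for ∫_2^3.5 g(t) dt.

66.875

Subinterval widths: 0.25, 0.25, 0.25, 0.5, 0.25.
Right endpoints: 2.25, 2.5, 2.75, 3.25, 3.5.
g(2.25) = 28, g(2.5) = 33.5, g(2.75) = 39.5, g(3.25) = 53, g(3.5) = 60.5.
Sum = Σ Δt_i · g(t_i).
Sum = 66.875.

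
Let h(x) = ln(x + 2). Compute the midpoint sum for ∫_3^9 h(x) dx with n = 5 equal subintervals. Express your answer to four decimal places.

Δx = (9 − 3)/5 = 1.2.
Midpoints: 3.6, 4.8, 6, 7.2, 8.4.
h(3.6) ≈ 1.7228, h(4.8) ≈ 1.9169, h(6) ≈ 2.0794, h(7.2) ≈ 2.2192, h(8.4) ≈ 2.3418.
Sum = Δx · [h(3.6) + h(4.8) + h(6) + h(7.2) + h(8.4)].
Sum ≈ 12.3362.

12.3362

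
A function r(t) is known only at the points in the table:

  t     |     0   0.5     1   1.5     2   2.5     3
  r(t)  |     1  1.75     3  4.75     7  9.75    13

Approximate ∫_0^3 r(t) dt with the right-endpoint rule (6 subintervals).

Δt = 0.5.
Sum = 0.5·[1.75 + 3 + 4.75 + 7 + 9.75 + 13] = 19.625.

19.625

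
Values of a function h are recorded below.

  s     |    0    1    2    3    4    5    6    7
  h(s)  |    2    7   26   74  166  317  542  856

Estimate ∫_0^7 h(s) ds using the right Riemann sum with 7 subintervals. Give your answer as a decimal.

1988

Δs = 1.
Sum = 1·[7 + 26 + 74 + 166 + 317 + 542 + 856] = 1988.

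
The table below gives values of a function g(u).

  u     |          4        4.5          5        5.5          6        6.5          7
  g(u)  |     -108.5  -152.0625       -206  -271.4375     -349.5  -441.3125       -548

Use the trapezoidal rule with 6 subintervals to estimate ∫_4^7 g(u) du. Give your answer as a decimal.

-874.28125

Δu = 0.5.
T_6 = (0.5/2)·[(-108.5) + 2·(-152.0625) + 2·(-206) + 2·(-271.4375) + 2·(-349.5) + 2·(-441.3125) + (-548)] = -874.28125.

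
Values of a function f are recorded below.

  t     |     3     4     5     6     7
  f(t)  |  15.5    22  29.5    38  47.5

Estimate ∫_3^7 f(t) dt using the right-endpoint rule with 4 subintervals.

137

Δt = 1.
Sum = 1·[22 + 29.5 + 38 + 47.5] = 137.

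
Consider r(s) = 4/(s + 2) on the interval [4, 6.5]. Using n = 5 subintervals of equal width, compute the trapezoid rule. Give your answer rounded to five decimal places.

1.39439

Δs = (6.5 − 4)/5 = 0.5.
r(4) = 2/3, r(4.5) = 8/13, r(5) = 4/7, r(5.5) = 8/15, r(6) = 0.5, r(6.5) = 8/17.
T_5 = (Δs/2)·[r(s_0) + 2r(s_1) + ... + 2r(s_{4}) + r(s_5)].
Sum ≈ 1.39439.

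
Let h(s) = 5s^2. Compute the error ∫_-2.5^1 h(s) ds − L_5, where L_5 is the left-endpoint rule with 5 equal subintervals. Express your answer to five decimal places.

Exact integral: ∫_-2.5^1 h(s) ds ≈ 27.7083333.
L_5 = 38.325.
Error ≈ 27.7083333 − 38.325 ≈ -10.61667.

-10.61667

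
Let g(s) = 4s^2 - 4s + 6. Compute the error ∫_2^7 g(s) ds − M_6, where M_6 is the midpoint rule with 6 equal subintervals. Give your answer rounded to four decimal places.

1.1574

Exact integral: ∫_2^7 g(s) ds ≈ 386.666667.
M_6 ≈ 385.509259.
Error ≈ 386.666667 − 385.509259 ≈ 1.1574.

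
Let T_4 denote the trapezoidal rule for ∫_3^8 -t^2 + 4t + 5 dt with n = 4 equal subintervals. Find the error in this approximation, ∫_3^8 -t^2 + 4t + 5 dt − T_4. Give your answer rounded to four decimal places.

Exact integral: ∫_3^8 f(t) dt ≈ -26.666667.
T_4 = -27.96875.
Error ≈ -26.666667 − (-27.96875) ≈ 1.3021.

1.3021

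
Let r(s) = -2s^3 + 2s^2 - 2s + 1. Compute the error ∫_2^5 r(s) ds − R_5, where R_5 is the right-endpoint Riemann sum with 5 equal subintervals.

Exact integral: ∫_2^5 r(s) ds = -244.5.
R_5 = -307.32.
Error = -244.5 − (-307.32) = 62.82.

62.82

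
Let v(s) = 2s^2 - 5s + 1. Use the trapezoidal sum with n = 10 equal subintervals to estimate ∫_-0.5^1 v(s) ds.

0.38625

Δs = (1 − (-0.5))/10 = 0.15.
v(-0.5) = 4, v(-0.35) = 2.995, v(-0.2) = 2.08, v(-0.05) = 1.255, v(0.1) = 0.52, v(0.25) = -0.125, v(0.4) = -0.68, v(0.55) = -1.145, v(0.7) = -1.52, v(0.85) = -1.805, v(1) = -2.
T_10 = (Δs/2)·[v(s_0) + 2v(s_1) + ... + 2v(s_{9}) + v(s_10)].
Sum = 0.38625.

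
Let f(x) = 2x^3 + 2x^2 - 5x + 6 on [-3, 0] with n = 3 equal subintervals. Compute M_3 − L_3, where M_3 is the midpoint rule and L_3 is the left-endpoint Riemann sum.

M_3 = 19.75.
L_3 = 4.
M_3 − L_3 = 15.75.

15.75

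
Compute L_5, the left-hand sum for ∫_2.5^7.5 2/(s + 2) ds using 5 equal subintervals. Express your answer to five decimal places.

Δs = (7.5 − 2.5)/5 = 1.
Left endpoints: 2.5, 3.5, 4.5, 5.5, 6.5.
f(2.5) = 4/9, f(3.5) = 4/11, f(4.5) = 4/13, f(5.5) = 4/15, f(6.5) = 4/17.
Sum = Δs · [f(2.5) + f(3.5) + f(4.5) + f(5.5) + f(6.5)].
Sum ≈ 1.61773.

1.61773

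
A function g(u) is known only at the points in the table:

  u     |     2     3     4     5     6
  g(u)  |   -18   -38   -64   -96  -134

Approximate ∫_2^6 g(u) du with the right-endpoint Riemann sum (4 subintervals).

Δu = 1.
Sum = 1·[(-38) + (-64) + (-96) + (-134)] = -332.

-332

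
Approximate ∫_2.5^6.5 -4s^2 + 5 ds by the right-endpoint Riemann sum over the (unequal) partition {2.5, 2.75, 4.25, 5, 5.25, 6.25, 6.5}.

Subinterval widths: 0.25, 1.5, 0.75, 0.25, 1, 0.25.
Right endpoints: 2.75, 4.25, 5, 5.25, 6.25, 6.5.
f(2.75) = -25.25, f(4.25) = -67.25, f(5) = -95, f(5.25) = -105.25, f(6.25) = -151.25, f(6.5) = -164.
Sum = Σ Δs_i · f(s_i).
Sum = -397.

-397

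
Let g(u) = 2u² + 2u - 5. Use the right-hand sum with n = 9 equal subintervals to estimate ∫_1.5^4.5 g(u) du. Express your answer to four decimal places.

Δu = (4.5 − 1.5)/9 = 1/3.
Right endpoints: 11/6, 13/6, 2.5, 17/6, 19/6, 3.5, 23/6, 25/6, 4.5.
g(11/6) = 97/18, g(13/6) = 157/18, g(2.5) = 12.5, g(17/6) = 301/18, g(19/6) = 385/18, g(3.5) = 26.5, g(23/6) = 577/18, g(25/6) = 685/18, g(4.5) = 44.5.
Sum = Δu · [g(11/6) + g(13/6) + g(2.5) + ...].
Sum ≈ 68.6111.

68.6111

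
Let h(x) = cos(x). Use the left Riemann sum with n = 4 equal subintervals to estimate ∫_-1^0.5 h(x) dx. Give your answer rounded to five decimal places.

Δx = (0.5 − (-1))/4 = 0.375.
Left endpoints: -1, -0.625, -0.25, 0.125.
h(-1) ≈ 0.54030, h(-0.625) ≈ 0.81096, h(-0.25) ≈ 0.96891, h(0.125) ≈ 0.99220.
Sum = Δx · [h(-1) + h(-0.625) + h(-0.25) + h(0.125)].
Sum ≈ 1.24214.

1.24214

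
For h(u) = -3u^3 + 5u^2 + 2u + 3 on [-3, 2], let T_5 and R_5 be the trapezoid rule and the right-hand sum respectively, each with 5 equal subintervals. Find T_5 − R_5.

T_5 = 125.
R_5 = 65.
T_5 − R_5 = 60.

60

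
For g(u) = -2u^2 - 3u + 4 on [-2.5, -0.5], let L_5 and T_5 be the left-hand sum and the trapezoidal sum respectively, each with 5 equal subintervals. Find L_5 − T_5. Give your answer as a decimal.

-1.2

L_5 = 5.36.
T_5 = 6.56.
L_5 − T_5 = -1.2.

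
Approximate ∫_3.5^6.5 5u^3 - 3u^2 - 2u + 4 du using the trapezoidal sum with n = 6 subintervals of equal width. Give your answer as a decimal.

1803

Δu = (6.5 − 3.5)/6 = 0.5.
f(3.5) = 174.625, f(4) = 268, f(4.5) = 389.875, f(5) = 544, f(5.5) = 734.125, f(6) = 964, f(6.5) = 1237.375.
T_6 = (Δu/2)·[f(u_0) + 2f(u_1) + ... + 2f(u_{5}) + f(u_6)].
Sum = 1803.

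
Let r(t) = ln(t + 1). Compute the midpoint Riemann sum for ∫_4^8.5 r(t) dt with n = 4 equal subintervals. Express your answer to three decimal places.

8.845

Δt = (8.5 − 4)/4 = 1.125.
Midpoints: 4.5625, 5.6875, 6.8125, 7.9375.
r(4.5625) ≈ 1.716, r(5.6875) ≈ 1.900, r(6.8125) ≈ 2.056, r(7.9375) ≈ 2.190.
Sum = Δt · [r(4.5625) + r(5.6875) + r(6.8125) + r(7.9375)].
Sum ≈ 8.845.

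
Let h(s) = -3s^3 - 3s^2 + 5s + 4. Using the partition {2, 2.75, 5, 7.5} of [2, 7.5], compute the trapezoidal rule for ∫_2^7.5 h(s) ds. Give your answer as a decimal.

Subinterval widths: 0.75, 2.25, 2.5.
h(2) = -22, h(2.75) = -67.328125, h(5) = -421, h(7.5) = -1392.875.
On each subinterval the trapezoid contributes (Δs_i/2)·[h(s_{i-1}) + h(s_i)].
Sum = -2850.2109375.

-2850.2109375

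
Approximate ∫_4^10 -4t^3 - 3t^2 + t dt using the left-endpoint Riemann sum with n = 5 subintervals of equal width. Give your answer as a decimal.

-8369.28

Δt = (10 − 4)/5 = 1.2.
Left endpoints: 4, 5.2, 6.4, 7.6, 8.8.
f(4) = -300, f(5.2) = -638.352, f(6.4) = -1165.056, f(7.6) = -1921.584, f(8.8) = -2949.408.
Sum = Δt · [f(4) + f(5.2) + f(6.4) + f(7.6) + f(8.8)].
Sum = -8369.28.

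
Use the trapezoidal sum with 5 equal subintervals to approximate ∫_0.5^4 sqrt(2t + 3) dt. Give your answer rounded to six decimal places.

Δt = (4 − 0.5)/5 = 0.7.
f(0.5) ≈ 2.000000, f(1.2) ≈ 2.323790, f(1.9) ≈ 2.607681, f(2.6) ≈ 2.863564, f(3.3) ≈ 3.098387, f(4) ≈ 3.316625.
T_5 = (Δt/2)·[f(t_0) + 2f(t_1) + ... + 2f(t_{4}) + f(t_5)].
Sum ≈ 9.486214.

9.486214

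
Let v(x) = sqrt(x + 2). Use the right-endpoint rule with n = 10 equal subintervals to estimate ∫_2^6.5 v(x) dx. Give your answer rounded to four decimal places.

11.3924

Δx = (6.5 − 2)/10 = 0.45.
Right endpoints: 2.45, 2.9, 3.35, 3.8, 4.25, 4.7, 5.15, 5.6, 6.05, 6.5.
v(2.45) ≈ 2.1095, v(2.9) ≈ 2.2136, v(3.35) ≈ 2.3130, v(3.8) ≈ 2.4083, v(4.25) ≈ 2.5000, v(4.7) ≈ 2.5884, v(5.15) ≈ 2.6739, v(5.6) ≈ 2.7568, v(6.05) ≈ 2.8373, v(6.5) ≈ 2.9155.
Sum = Δx · [v(2.45) + v(2.9) + v(3.35) + ...].
Sum ≈ 11.3924.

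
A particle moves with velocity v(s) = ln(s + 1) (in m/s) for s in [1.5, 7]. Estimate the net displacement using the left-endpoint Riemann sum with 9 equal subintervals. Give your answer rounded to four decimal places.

8.4809

Δs = (7 − 1.5)/9 = 11/18.
Left endpoints: 1.5, 19/9, 49/18, 10/3, 71/18, 41/9, 31/6, 52/9, 115/18.
v(1.5) ≈ 0.9163, v(19/9) ≈ 1.1350, v(49/18) ≈ 1.3143, v(10/3) ≈ 1.4663, v(71/18) ≈ 1.5983, v(41/9) ≈ 1.7148, v(31/6) ≈ 1.8192, v(52/9) ≈ 1.9136, v(115/18) ≈ 2.0000.
Sum = Δs · [v(1.5) + v(19/9) + v(49/18) + ...].
Sum ≈ 8.4809.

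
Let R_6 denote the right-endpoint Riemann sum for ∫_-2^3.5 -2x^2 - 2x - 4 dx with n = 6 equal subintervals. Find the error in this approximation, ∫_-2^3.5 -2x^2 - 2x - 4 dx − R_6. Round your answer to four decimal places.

14.1447

Exact integral: ∫_-2^3.5 f(x) dx ≈ -64.166667.
R_6 ≈ -78.311343.
Error ≈ -64.166667 − (-78.311343) ≈ 14.1447.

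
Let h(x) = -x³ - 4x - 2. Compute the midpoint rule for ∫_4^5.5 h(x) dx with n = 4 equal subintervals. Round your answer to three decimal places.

-196.015

Δx = (5.5 − 4)/4 = 0.375.
Midpoints: 4.1875, 4.5625, 4.9375, 5.3125.
h(4.1875) = -377563/4096, h(4.5625) = -471961/4096, h(4.9375) = -582127/4096, h(5.3125) = -709357/4096.
Sum = Δx · [h(4.1875) + h(4.5625) + h(4.9375) + h(5.3125)].
Sum ≈ -196.015.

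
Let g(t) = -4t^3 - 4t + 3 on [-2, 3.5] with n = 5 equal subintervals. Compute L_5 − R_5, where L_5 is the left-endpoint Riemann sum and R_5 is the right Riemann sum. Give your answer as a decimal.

L_5 = -20.02.
R_5 = -268.07.
L_5 − R_5 = 248.05.

248.05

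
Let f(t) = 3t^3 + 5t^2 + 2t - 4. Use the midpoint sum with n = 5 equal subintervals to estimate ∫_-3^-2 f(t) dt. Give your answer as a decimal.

-26.025

Δt = (-2 − (-3))/5 = 0.2.
Midpoints: -2.9, -2.7, -2.5, -2.3, -2.1.
f(-2.9) = -40.917, f(-2.7) = -31.999, f(-2.5) = -24.625, f(-2.3) = -18.651, f(-2.1) = -13.933.
Sum = Δt · [f(-2.9) + f(-2.7) + f(-2.5) + f(-2.3) + f(-2.1)].
Sum = -26.025.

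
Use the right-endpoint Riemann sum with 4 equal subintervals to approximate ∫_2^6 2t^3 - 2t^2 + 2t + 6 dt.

752

Δt = (6 − 2)/4 = 1.
Right endpoints: 3, 4, 5, 6.
f(3) = 48, f(4) = 110, f(5) = 216, f(6) = 378.
Sum = Δt · [f(3) + f(4) + f(5) + f(6)].
Sum = 752.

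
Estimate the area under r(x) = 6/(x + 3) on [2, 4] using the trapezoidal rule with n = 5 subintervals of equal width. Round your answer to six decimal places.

Δx = (4 − 2)/5 = 0.4.
r(2) = 1.2, r(2.4) = 10/9, r(2.8) = 30/29, r(3.2) = 30/31, r(3.6) = 10/11, r(4) = 6/7.
T_5 = (Δx/2)·[r(x_0) + 2r(x_1) + ... + 2r(x_{4}) + r(x_5)].
Sum ≈ 2.020399.

2.020399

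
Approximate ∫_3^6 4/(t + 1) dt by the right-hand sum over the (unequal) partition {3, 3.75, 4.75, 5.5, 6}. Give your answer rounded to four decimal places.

Subinterval widths: 0.75, 1, 0.75, 0.5.
Right endpoints: 3.75, 4.75, 5.5, 6.
f(3.75) = 16/19, f(4.75) = 16/23, f(5.5) = 8/13, f(6) = 4/7.
Sum = Σ Δt_i · f(t_i).
Sum ≈ 2.0745.

2.0745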